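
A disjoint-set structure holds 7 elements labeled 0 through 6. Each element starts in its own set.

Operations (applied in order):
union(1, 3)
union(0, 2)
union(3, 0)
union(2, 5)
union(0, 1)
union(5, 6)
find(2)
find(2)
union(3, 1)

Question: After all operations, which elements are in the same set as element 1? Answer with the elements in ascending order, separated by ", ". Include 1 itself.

Answer: 0, 1, 2, 3, 5, 6

Derivation:
Step 1: union(1, 3) -> merged; set of 1 now {1, 3}
Step 2: union(0, 2) -> merged; set of 0 now {0, 2}
Step 3: union(3, 0) -> merged; set of 3 now {0, 1, 2, 3}
Step 4: union(2, 5) -> merged; set of 2 now {0, 1, 2, 3, 5}
Step 5: union(0, 1) -> already same set; set of 0 now {0, 1, 2, 3, 5}
Step 6: union(5, 6) -> merged; set of 5 now {0, 1, 2, 3, 5, 6}
Step 7: find(2) -> no change; set of 2 is {0, 1, 2, 3, 5, 6}
Step 8: find(2) -> no change; set of 2 is {0, 1, 2, 3, 5, 6}
Step 9: union(3, 1) -> already same set; set of 3 now {0, 1, 2, 3, 5, 6}
Component of 1: {0, 1, 2, 3, 5, 6}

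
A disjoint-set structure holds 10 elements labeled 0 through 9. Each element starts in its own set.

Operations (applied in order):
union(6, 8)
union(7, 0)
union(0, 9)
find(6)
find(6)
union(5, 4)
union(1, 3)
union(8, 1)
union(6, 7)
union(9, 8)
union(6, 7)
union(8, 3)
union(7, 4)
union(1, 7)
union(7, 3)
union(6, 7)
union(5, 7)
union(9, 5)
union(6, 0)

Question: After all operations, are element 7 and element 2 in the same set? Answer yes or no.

Step 1: union(6, 8) -> merged; set of 6 now {6, 8}
Step 2: union(7, 0) -> merged; set of 7 now {0, 7}
Step 3: union(0, 9) -> merged; set of 0 now {0, 7, 9}
Step 4: find(6) -> no change; set of 6 is {6, 8}
Step 5: find(6) -> no change; set of 6 is {6, 8}
Step 6: union(5, 4) -> merged; set of 5 now {4, 5}
Step 7: union(1, 3) -> merged; set of 1 now {1, 3}
Step 8: union(8, 1) -> merged; set of 8 now {1, 3, 6, 8}
Step 9: union(6, 7) -> merged; set of 6 now {0, 1, 3, 6, 7, 8, 9}
Step 10: union(9, 8) -> already same set; set of 9 now {0, 1, 3, 6, 7, 8, 9}
Step 11: union(6, 7) -> already same set; set of 6 now {0, 1, 3, 6, 7, 8, 9}
Step 12: union(8, 3) -> already same set; set of 8 now {0, 1, 3, 6, 7, 8, 9}
Step 13: union(7, 4) -> merged; set of 7 now {0, 1, 3, 4, 5, 6, 7, 8, 9}
Step 14: union(1, 7) -> already same set; set of 1 now {0, 1, 3, 4, 5, 6, 7, 8, 9}
Step 15: union(7, 3) -> already same set; set of 7 now {0, 1, 3, 4, 5, 6, 7, 8, 9}
Step 16: union(6, 7) -> already same set; set of 6 now {0, 1, 3, 4, 5, 6, 7, 8, 9}
Step 17: union(5, 7) -> already same set; set of 5 now {0, 1, 3, 4, 5, 6, 7, 8, 9}
Step 18: union(9, 5) -> already same set; set of 9 now {0, 1, 3, 4, 5, 6, 7, 8, 9}
Step 19: union(6, 0) -> already same set; set of 6 now {0, 1, 3, 4, 5, 6, 7, 8, 9}
Set of 7: {0, 1, 3, 4, 5, 6, 7, 8, 9}; 2 is not a member.

Answer: no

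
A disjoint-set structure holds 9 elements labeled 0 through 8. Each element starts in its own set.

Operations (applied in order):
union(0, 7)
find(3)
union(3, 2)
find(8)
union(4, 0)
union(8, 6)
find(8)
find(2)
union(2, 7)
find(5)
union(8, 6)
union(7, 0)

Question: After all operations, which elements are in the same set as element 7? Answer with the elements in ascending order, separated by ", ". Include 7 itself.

Step 1: union(0, 7) -> merged; set of 0 now {0, 7}
Step 2: find(3) -> no change; set of 3 is {3}
Step 3: union(3, 2) -> merged; set of 3 now {2, 3}
Step 4: find(8) -> no change; set of 8 is {8}
Step 5: union(4, 0) -> merged; set of 4 now {0, 4, 7}
Step 6: union(8, 6) -> merged; set of 8 now {6, 8}
Step 7: find(8) -> no change; set of 8 is {6, 8}
Step 8: find(2) -> no change; set of 2 is {2, 3}
Step 9: union(2, 7) -> merged; set of 2 now {0, 2, 3, 4, 7}
Step 10: find(5) -> no change; set of 5 is {5}
Step 11: union(8, 6) -> already same set; set of 8 now {6, 8}
Step 12: union(7, 0) -> already same set; set of 7 now {0, 2, 3, 4, 7}
Component of 7: {0, 2, 3, 4, 7}

Answer: 0, 2, 3, 4, 7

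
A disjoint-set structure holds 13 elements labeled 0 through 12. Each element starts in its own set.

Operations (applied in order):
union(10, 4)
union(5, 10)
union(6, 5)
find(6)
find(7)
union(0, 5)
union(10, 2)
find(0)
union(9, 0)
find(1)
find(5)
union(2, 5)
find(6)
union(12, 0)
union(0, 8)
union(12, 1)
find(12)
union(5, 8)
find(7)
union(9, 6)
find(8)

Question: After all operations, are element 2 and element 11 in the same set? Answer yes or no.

Answer: no

Derivation:
Step 1: union(10, 4) -> merged; set of 10 now {4, 10}
Step 2: union(5, 10) -> merged; set of 5 now {4, 5, 10}
Step 3: union(6, 5) -> merged; set of 6 now {4, 5, 6, 10}
Step 4: find(6) -> no change; set of 6 is {4, 5, 6, 10}
Step 5: find(7) -> no change; set of 7 is {7}
Step 6: union(0, 5) -> merged; set of 0 now {0, 4, 5, 6, 10}
Step 7: union(10, 2) -> merged; set of 10 now {0, 2, 4, 5, 6, 10}
Step 8: find(0) -> no change; set of 0 is {0, 2, 4, 5, 6, 10}
Step 9: union(9, 0) -> merged; set of 9 now {0, 2, 4, 5, 6, 9, 10}
Step 10: find(1) -> no change; set of 1 is {1}
Step 11: find(5) -> no change; set of 5 is {0, 2, 4, 5, 6, 9, 10}
Step 12: union(2, 5) -> already same set; set of 2 now {0, 2, 4, 5, 6, 9, 10}
Step 13: find(6) -> no change; set of 6 is {0, 2, 4, 5, 6, 9, 10}
Step 14: union(12, 0) -> merged; set of 12 now {0, 2, 4, 5, 6, 9, 10, 12}
Step 15: union(0, 8) -> merged; set of 0 now {0, 2, 4, 5, 6, 8, 9, 10, 12}
Step 16: union(12, 1) -> merged; set of 12 now {0, 1, 2, 4, 5, 6, 8, 9, 10, 12}
Step 17: find(12) -> no change; set of 12 is {0, 1, 2, 4, 5, 6, 8, 9, 10, 12}
Step 18: union(5, 8) -> already same set; set of 5 now {0, 1, 2, 4, 5, 6, 8, 9, 10, 12}
Step 19: find(7) -> no change; set of 7 is {7}
Step 20: union(9, 6) -> already same set; set of 9 now {0, 1, 2, 4, 5, 6, 8, 9, 10, 12}
Step 21: find(8) -> no change; set of 8 is {0, 1, 2, 4, 5, 6, 8, 9, 10, 12}
Set of 2: {0, 1, 2, 4, 5, 6, 8, 9, 10, 12}; 11 is not a member.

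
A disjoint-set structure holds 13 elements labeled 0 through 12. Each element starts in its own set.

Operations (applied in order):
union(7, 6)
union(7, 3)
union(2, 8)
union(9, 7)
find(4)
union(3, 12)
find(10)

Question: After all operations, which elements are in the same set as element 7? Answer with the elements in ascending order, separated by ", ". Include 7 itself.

Answer: 3, 6, 7, 9, 12

Derivation:
Step 1: union(7, 6) -> merged; set of 7 now {6, 7}
Step 2: union(7, 3) -> merged; set of 7 now {3, 6, 7}
Step 3: union(2, 8) -> merged; set of 2 now {2, 8}
Step 4: union(9, 7) -> merged; set of 9 now {3, 6, 7, 9}
Step 5: find(4) -> no change; set of 4 is {4}
Step 6: union(3, 12) -> merged; set of 3 now {3, 6, 7, 9, 12}
Step 7: find(10) -> no change; set of 10 is {10}
Component of 7: {3, 6, 7, 9, 12}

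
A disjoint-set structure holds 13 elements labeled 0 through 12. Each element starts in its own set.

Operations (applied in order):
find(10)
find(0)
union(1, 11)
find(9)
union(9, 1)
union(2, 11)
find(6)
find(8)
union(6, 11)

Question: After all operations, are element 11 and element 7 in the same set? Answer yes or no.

Answer: no

Derivation:
Step 1: find(10) -> no change; set of 10 is {10}
Step 2: find(0) -> no change; set of 0 is {0}
Step 3: union(1, 11) -> merged; set of 1 now {1, 11}
Step 4: find(9) -> no change; set of 9 is {9}
Step 5: union(9, 1) -> merged; set of 9 now {1, 9, 11}
Step 6: union(2, 11) -> merged; set of 2 now {1, 2, 9, 11}
Step 7: find(6) -> no change; set of 6 is {6}
Step 8: find(8) -> no change; set of 8 is {8}
Step 9: union(6, 11) -> merged; set of 6 now {1, 2, 6, 9, 11}
Set of 11: {1, 2, 6, 9, 11}; 7 is not a member.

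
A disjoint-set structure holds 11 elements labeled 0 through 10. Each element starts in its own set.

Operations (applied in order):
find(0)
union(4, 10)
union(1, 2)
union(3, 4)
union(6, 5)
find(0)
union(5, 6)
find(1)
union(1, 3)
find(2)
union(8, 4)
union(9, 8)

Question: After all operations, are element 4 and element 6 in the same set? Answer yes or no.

Answer: no

Derivation:
Step 1: find(0) -> no change; set of 0 is {0}
Step 2: union(4, 10) -> merged; set of 4 now {4, 10}
Step 3: union(1, 2) -> merged; set of 1 now {1, 2}
Step 4: union(3, 4) -> merged; set of 3 now {3, 4, 10}
Step 5: union(6, 5) -> merged; set of 6 now {5, 6}
Step 6: find(0) -> no change; set of 0 is {0}
Step 7: union(5, 6) -> already same set; set of 5 now {5, 6}
Step 8: find(1) -> no change; set of 1 is {1, 2}
Step 9: union(1, 3) -> merged; set of 1 now {1, 2, 3, 4, 10}
Step 10: find(2) -> no change; set of 2 is {1, 2, 3, 4, 10}
Step 11: union(8, 4) -> merged; set of 8 now {1, 2, 3, 4, 8, 10}
Step 12: union(9, 8) -> merged; set of 9 now {1, 2, 3, 4, 8, 9, 10}
Set of 4: {1, 2, 3, 4, 8, 9, 10}; 6 is not a member.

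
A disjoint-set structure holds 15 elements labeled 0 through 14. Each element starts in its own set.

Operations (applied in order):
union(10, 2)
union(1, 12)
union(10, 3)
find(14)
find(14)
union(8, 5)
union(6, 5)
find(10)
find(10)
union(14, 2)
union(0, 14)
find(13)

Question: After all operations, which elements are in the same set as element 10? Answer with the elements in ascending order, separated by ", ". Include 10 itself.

Answer: 0, 2, 3, 10, 14

Derivation:
Step 1: union(10, 2) -> merged; set of 10 now {2, 10}
Step 2: union(1, 12) -> merged; set of 1 now {1, 12}
Step 3: union(10, 3) -> merged; set of 10 now {2, 3, 10}
Step 4: find(14) -> no change; set of 14 is {14}
Step 5: find(14) -> no change; set of 14 is {14}
Step 6: union(8, 5) -> merged; set of 8 now {5, 8}
Step 7: union(6, 5) -> merged; set of 6 now {5, 6, 8}
Step 8: find(10) -> no change; set of 10 is {2, 3, 10}
Step 9: find(10) -> no change; set of 10 is {2, 3, 10}
Step 10: union(14, 2) -> merged; set of 14 now {2, 3, 10, 14}
Step 11: union(0, 14) -> merged; set of 0 now {0, 2, 3, 10, 14}
Step 12: find(13) -> no change; set of 13 is {13}
Component of 10: {0, 2, 3, 10, 14}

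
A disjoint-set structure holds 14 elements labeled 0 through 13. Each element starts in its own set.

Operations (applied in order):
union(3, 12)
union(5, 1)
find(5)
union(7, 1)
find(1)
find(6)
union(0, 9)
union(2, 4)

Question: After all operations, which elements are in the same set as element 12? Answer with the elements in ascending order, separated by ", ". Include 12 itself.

Answer: 3, 12

Derivation:
Step 1: union(3, 12) -> merged; set of 3 now {3, 12}
Step 2: union(5, 1) -> merged; set of 5 now {1, 5}
Step 3: find(5) -> no change; set of 5 is {1, 5}
Step 4: union(7, 1) -> merged; set of 7 now {1, 5, 7}
Step 5: find(1) -> no change; set of 1 is {1, 5, 7}
Step 6: find(6) -> no change; set of 6 is {6}
Step 7: union(0, 9) -> merged; set of 0 now {0, 9}
Step 8: union(2, 4) -> merged; set of 2 now {2, 4}
Component of 12: {3, 12}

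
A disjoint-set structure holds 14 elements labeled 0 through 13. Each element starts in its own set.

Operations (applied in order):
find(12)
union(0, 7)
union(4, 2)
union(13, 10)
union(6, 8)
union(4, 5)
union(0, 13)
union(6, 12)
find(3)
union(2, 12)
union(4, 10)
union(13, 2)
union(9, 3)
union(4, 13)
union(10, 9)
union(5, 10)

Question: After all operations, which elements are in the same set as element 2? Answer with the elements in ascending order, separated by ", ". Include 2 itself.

Step 1: find(12) -> no change; set of 12 is {12}
Step 2: union(0, 7) -> merged; set of 0 now {0, 7}
Step 3: union(4, 2) -> merged; set of 4 now {2, 4}
Step 4: union(13, 10) -> merged; set of 13 now {10, 13}
Step 5: union(6, 8) -> merged; set of 6 now {6, 8}
Step 6: union(4, 5) -> merged; set of 4 now {2, 4, 5}
Step 7: union(0, 13) -> merged; set of 0 now {0, 7, 10, 13}
Step 8: union(6, 12) -> merged; set of 6 now {6, 8, 12}
Step 9: find(3) -> no change; set of 3 is {3}
Step 10: union(2, 12) -> merged; set of 2 now {2, 4, 5, 6, 8, 12}
Step 11: union(4, 10) -> merged; set of 4 now {0, 2, 4, 5, 6, 7, 8, 10, 12, 13}
Step 12: union(13, 2) -> already same set; set of 13 now {0, 2, 4, 5, 6, 7, 8, 10, 12, 13}
Step 13: union(9, 3) -> merged; set of 9 now {3, 9}
Step 14: union(4, 13) -> already same set; set of 4 now {0, 2, 4, 5, 6, 7, 8, 10, 12, 13}
Step 15: union(10, 9) -> merged; set of 10 now {0, 2, 3, 4, 5, 6, 7, 8, 9, 10, 12, 13}
Step 16: union(5, 10) -> already same set; set of 5 now {0, 2, 3, 4, 5, 6, 7, 8, 9, 10, 12, 13}
Component of 2: {0, 2, 3, 4, 5, 6, 7, 8, 9, 10, 12, 13}

Answer: 0, 2, 3, 4, 5, 6, 7, 8, 9, 10, 12, 13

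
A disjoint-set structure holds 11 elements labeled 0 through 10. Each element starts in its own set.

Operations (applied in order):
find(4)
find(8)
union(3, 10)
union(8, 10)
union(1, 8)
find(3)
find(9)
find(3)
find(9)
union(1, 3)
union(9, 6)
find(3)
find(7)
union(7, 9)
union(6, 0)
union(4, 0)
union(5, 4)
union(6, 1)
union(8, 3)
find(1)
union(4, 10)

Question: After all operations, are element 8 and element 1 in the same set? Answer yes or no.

Step 1: find(4) -> no change; set of 4 is {4}
Step 2: find(8) -> no change; set of 8 is {8}
Step 3: union(3, 10) -> merged; set of 3 now {3, 10}
Step 4: union(8, 10) -> merged; set of 8 now {3, 8, 10}
Step 5: union(1, 8) -> merged; set of 1 now {1, 3, 8, 10}
Step 6: find(3) -> no change; set of 3 is {1, 3, 8, 10}
Step 7: find(9) -> no change; set of 9 is {9}
Step 8: find(3) -> no change; set of 3 is {1, 3, 8, 10}
Step 9: find(9) -> no change; set of 9 is {9}
Step 10: union(1, 3) -> already same set; set of 1 now {1, 3, 8, 10}
Step 11: union(9, 6) -> merged; set of 9 now {6, 9}
Step 12: find(3) -> no change; set of 3 is {1, 3, 8, 10}
Step 13: find(7) -> no change; set of 7 is {7}
Step 14: union(7, 9) -> merged; set of 7 now {6, 7, 9}
Step 15: union(6, 0) -> merged; set of 6 now {0, 6, 7, 9}
Step 16: union(4, 0) -> merged; set of 4 now {0, 4, 6, 7, 9}
Step 17: union(5, 4) -> merged; set of 5 now {0, 4, 5, 6, 7, 9}
Step 18: union(6, 1) -> merged; set of 6 now {0, 1, 3, 4, 5, 6, 7, 8, 9, 10}
Step 19: union(8, 3) -> already same set; set of 8 now {0, 1, 3, 4, 5, 6, 7, 8, 9, 10}
Step 20: find(1) -> no change; set of 1 is {0, 1, 3, 4, 5, 6, 7, 8, 9, 10}
Step 21: union(4, 10) -> already same set; set of 4 now {0, 1, 3, 4, 5, 6, 7, 8, 9, 10}
Set of 8: {0, 1, 3, 4, 5, 6, 7, 8, 9, 10}; 1 is a member.

Answer: yes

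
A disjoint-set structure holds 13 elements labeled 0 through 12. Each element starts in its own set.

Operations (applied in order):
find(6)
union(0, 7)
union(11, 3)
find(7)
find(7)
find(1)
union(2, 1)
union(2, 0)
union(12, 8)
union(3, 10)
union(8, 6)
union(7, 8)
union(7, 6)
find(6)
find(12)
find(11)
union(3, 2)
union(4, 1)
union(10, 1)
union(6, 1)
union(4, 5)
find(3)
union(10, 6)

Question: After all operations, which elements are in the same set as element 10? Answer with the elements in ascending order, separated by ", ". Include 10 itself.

Answer: 0, 1, 2, 3, 4, 5, 6, 7, 8, 10, 11, 12

Derivation:
Step 1: find(6) -> no change; set of 6 is {6}
Step 2: union(0, 7) -> merged; set of 0 now {0, 7}
Step 3: union(11, 3) -> merged; set of 11 now {3, 11}
Step 4: find(7) -> no change; set of 7 is {0, 7}
Step 5: find(7) -> no change; set of 7 is {0, 7}
Step 6: find(1) -> no change; set of 1 is {1}
Step 7: union(2, 1) -> merged; set of 2 now {1, 2}
Step 8: union(2, 0) -> merged; set of 2 now {0, 1, 2, 7}
Step 9: union(12, 8) -> merged; set of 12 now {8, 12}
Step 10: union(3, 10) -> merged; set of 3 now {3, 10, 11}
Step 11: union(8, 6) -> merged; set of 8 now {6, 8, 12}
Step 12: union(7, 8) -> merged; set of 7 now {0, 1, 2, 6, 7, 8, 12}
Step 13: union(7, 6) -> already same set; set of 7 now {0, 1, 2, 6, 7, 8, 12}
Step 14: find(6) -> no change; set of 6 is {0, 1, 2, 6, 7, 8, 12}
Step 15: find(12) -> no change; set of 12 is {0, 1, 2, 6, 7, 8, 12}
Step 16: find(11) -> no change; set of 11 is {3, 10, 11}
Step 17: union(3, 2) -> merged; set of 3 now {0, 1, 2, 3, 6, 7, 8, 10, 11, 12}
Step 18: union(4, 1) -> merged; set of 4 now {0, 1, 2, 3, 4, 6, 7, 8, 10, 11, 12}
Step 19: union(10, 1) -> already same set; set of 10 now {0, 1, 2, 3, 4, 6, 7, 8, 10, 11, 12}
Step 20: union(6, 1) -> already same set; set of 6 now {0, 1, 2, 3, 4, 6, 7, 8, 10, 11, 12}
Step 21: union(4, 5) -> merged; set of 4 now {0, 1, 2, 3, 4, 5, 6, 7, 8, 10, 11, 12}
Step 22: find(3) -> no change; set of 3 is {0, 1, 2, 3, 4, 5, 6, 7, 8, 10, 11, 12}
Step 23: union(10, 6) -> already same set; set of 10 now {0, 1, 2, 3, 4, 5, 6, 7, 8, 10, 11, 12}
Component of 10: {0, 1, 2, 3, 4, 5, 6, 7, 8, 10, 11, 12}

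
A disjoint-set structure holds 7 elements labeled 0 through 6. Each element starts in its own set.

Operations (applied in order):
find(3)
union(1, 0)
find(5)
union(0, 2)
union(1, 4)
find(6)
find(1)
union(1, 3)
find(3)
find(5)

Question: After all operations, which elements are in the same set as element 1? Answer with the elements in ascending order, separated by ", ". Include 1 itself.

Step 1: find(3) -> no change; set of 3 is {3}
Step 2: union(1, 0) -> merged; set of 1 now {0, 1}
Step 3: find(5) -> no change; set of 5 is {5}
Step 4: union(0, 2) -> merged; set of 0 now {0, 1, 2}
Step 5: union(1, 4) -> merged; set of 1 now {0, 1, 2, 4}
Step 6: find(6) -> no change; set of 6 is {6}
Step 7: find(1) -> no change; set of 1 is {0, 1, 2, 4}
Step 8: union(1, 3) -> merged; set of 1 now {0, 1, 2, 3, 4}
Step 9: find(3) -> no change; set of 3 is {0, 1, 2, 3, 4}
Step 10: find(5) -> no change; set of 5 is {5}
Component of 1: {0, 1, 2, 3, 4}

Answer: 0, 1, 2, 3, 4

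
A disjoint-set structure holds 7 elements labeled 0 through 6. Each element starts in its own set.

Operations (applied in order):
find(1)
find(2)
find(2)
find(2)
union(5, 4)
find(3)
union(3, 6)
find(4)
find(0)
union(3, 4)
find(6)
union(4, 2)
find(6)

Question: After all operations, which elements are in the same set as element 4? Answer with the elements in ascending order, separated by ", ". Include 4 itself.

Answer: 2, 3, 4, 5, 6

Derivation:
Step 1: find(1) -> no change; set of 1 is {1}
Step 2: find(2) -> no change; set of 2 is {2}
Step 3: find(2) -> no change; set of 2 is {2}
Step 4: find(2) -> no change; set of 2 is {2}
Step 5: union(5, 4) -> merged; set of 5 now {4, 5}
Step 6: find(3) -> no change; set of 3 is {3}
Step 7: union(3, 6) -> merged; set of 3 now {3, 6}
Step 8: find(4) -> no change; set of 4 is {4, 5}
Step 9: find(0) -> no change; set of 0 is {0}
Step 10: union(3, 4) -> merged; set of 3 now {3, 4, 5, 6}
Step 11: find(6) -> no change; set of 6 is {3, 4, 5, 6}
Step 12: union(4, 2) -> merged; set of 4 now {2, 3, 4, 5, 6}
Step 13: find(6) -> no change; set of 6 is {2, 3, 4, 5, 6}
Component of 4: {2, 3, 4, 5, 6}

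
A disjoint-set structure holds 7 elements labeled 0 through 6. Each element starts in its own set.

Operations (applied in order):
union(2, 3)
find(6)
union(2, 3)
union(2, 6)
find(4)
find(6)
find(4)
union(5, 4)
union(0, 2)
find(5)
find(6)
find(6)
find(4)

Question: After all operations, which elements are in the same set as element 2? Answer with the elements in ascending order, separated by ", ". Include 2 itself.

Step 1: union(2, 3) -> merged; set of 2 now {2, 3}
Step 2: find(6) -> no change; set of 6 is {6}
Step 3: union(2, 3) -> already same set; set of 2 now {2, 3}
Step 4: union(2, 6) -> merged; set of 2 now {2, 3, 6}
Step 5: find(4) -> no change; set of 4 is {4}
Step 6: find(6) -> no change; set of 6 is {2, 3, 6}
Step 7: find(4) -> no change; set of 4 is {4}
Step 8: union(5, 4) -> merged; set of 5 now {4, 5}
Step 9: union(0, 2) -> merged; set of 0 now {0, 2, 3, 6}
Step 10: find(5) -> no change; set of 5 is {4, 5}
Step 11: find(6) -> no change; set of 6 is {0, 2, 3, 6}
Step 12: find(6) -> no change; set of 6 is {0, 2, 3, 6}
Step 13: find(4) -> no change; set of 4 is {4, 5}
Component of 2: {0, 2, 3, 6}

Answer: 0, 2, 3, 6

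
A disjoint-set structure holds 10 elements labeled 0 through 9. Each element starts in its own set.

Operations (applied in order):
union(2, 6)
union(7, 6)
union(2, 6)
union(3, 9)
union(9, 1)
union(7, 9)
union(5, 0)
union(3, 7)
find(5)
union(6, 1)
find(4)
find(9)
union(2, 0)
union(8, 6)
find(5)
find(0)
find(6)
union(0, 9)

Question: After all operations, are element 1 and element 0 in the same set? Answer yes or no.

Step 1: union(2, 6) -> merged; set of 2 now {2, 6}
Step 2: union(7, 6) -> merged; set of 7 now {2, 6, 7}
Step 3: union(2, 6) -> already same set; set of 2 now {2, 6, 7}
Step 4: union(3, 9) -> merged; set of 3 now {3, 9}
Step 5: union(9, 1) -> merged; set of 9 now {1, 3, 9}
Step 6: union(7, 9) -> merged; set of 7 now {1, 2, 3, 6, 7, 9}
Step 7: union(5, 0) -> merged; set of 5 now {0, 5}
Step 8: union(3, 7) -> already same set; set of 3 now {1, 2, 3, 6, 7, 9}
Step 9: find(5) -> no change; set of 5 is {0, 5}
Step 10: union(6, 1) -> already same set; set of 6 now {1, 2, 3, 6, 7, 9}
Step 11: find(4) -> no change; set of 4 is {4}
Step 12: find(9) -> no change; set of 9 is {1, 2, 3, 6, 7, 9}
Step 13: union(2, 0) -> merged; set of 2 now {0, 1, 2, 3, 5, 6, 7, 9}
Step 14: union(8, 6) -> merged; set of 8 now {0, 1, 2, 3, 5, 6, 7, 8, 9}
Step 15: find(5) -> no change; set of 5 is {0, 1, 2, 3, 5, 6, 7, 8, 9}
Step 16: find(0) -> no change; set of 0 is {0, 1, 2, 3, 5, 6, 7, 8, 9}
Step 17: find(6) -> no change; set of 6 is {0, 1, 2, 3, 5, 6, 7, 8, 9}
Step 18: union(0, 9) -> already same set; set of 0 now {0, 1, 2, 3, 5, 6, 7, 8, 9}
Set of 1: {0, 1, 2, 3, 5, 6, 7, 8, 9}; 0 is a member.

Answer: yes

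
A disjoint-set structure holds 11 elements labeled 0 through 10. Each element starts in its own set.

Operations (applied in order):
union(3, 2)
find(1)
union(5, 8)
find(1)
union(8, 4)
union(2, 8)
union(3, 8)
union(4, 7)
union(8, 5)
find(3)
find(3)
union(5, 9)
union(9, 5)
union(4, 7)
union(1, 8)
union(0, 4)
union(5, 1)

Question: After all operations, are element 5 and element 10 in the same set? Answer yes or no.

Answer: no

Derivation:
Step 1: union(3, 2) -> merged; set of 3 now {2, 3}
Step 2: find(1) -> no change; set of 1 is {1}
Step 3: union(5, 8) -> merged; set of 5 now {5, 8}
Step 4: find(1) -> no change; set of 1 is {1}
Step 5: union(8, 4) -> merged; set of 8 now {4, 5, 8}
Step 6: union(2, 8) -> merged; set of 2 now {2, 3, 4, 5, 8}
Step 7: union(3, 8) -> already same set; set of 3 now {2, 3, 4, 5, 8}
Step 8: union(4, 7) -> merged; set of 4 now {2, 3, 4, 5, 7, 8}
Step 9: union(8, 5) -> already same set; set of 8 now {2, 3, 4, 5, 7, 8}
Step 10: find(3) -> no change; set of 3 is {2, 3, 4, 5, 7, 8}
Step 11: find(3) -> no change; set of 3 is {2, 3, 4, 5, 7, 8}
Step 12: union(5, 9) -> merged; set of 5 now {2, 3, 4, 5, 7, 8, 9}
Step 13: union(9, 5) -> already same set; set of 9 now {2, 3, 4, 5, 7, 8, 9}
Step 14: union(4, 7) -> already same set; set of 4 now {2, 3, 4, 5, 7, 8, 9}
Step 15: union(1, 8) -> merged; set of 1 now {1, 2, 3, 4, 5, 7, 8, 9}
Step 16: union(0, 4) -> merged; set of 0 now {0, 1, 2, 3, 4, 5, 7, 8, 9}
Step 17: union(5, 1) -> already same set; set of 5 now {0, 1, 2, 3, 4, 5, 7, 8, 9}
Set of 5: {0, 1, 2, 3, 4, 5, 7, 8, 9}; 10 is not a member.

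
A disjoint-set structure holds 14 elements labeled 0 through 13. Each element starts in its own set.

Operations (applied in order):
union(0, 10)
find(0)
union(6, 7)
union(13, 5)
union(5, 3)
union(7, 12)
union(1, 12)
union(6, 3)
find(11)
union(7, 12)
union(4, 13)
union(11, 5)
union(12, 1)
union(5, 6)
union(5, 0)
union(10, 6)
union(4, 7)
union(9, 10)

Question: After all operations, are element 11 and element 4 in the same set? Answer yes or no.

Step 1: union(0, 10) -> merged; set of 0 now {0, 10}
Step 2: find(0) -> no change; set of 0 is {0, 10}
Step 3: union(6, 7) -> merged; set of 6 now {6, 7}
Step 4: union(13, 5) -> merged; set of 13 now {5, 13}
Step 5: union(5, 3) -> merged; set of 5 now {3, 5, 13}
Step 6: union(7, 12) -> merged; set of 7 now {6, 7, 12}
Step 7: union(1, 12) -> merged; set of 1 now {1, 6, 7, 12}
Step 8: union(6, 3) -> merged; set of 6 now {1, 3, 5, 6, 7, 12, 13}
Step 9: find(11) -> no change; set of 11 is {11}
Step 10: union(7, 12) -> already same set; set of 7 now {1, 3, 5, 6, 7, 12, 13}
Step 11: union(4, 13) -> merged; set of 4 now {1, 3, 4, 5, 6, 7, 12, 13}
Step 12: union(11, 5) -> merged; set of 11 now {1, 3, 4, 5, 6, 7, 11, 12, 13}
Step 13: union(12, 1) -> already same set; set of 12 now {1, 3, 4, 5, 6, 7, 11, 12, 13}
Step 14: union(5, 6) -> already same set; set of 5 now {1, 3, 4, 5, 6, 7, 11, 12, 13}
Step 15: union(5, 0) -> merged; set of 5 now {0, 1, 3, 4, 5, 6, 7, 10, 11, 12, 13}
Step 16: union(10, 6) -> already same set; set of 10 now {0, 1, 3, 4, 5, 6, 7, 10, 11, 12, 13}
Step 17: union(4, 7) -> already same set; set of 4 now {0, 1, 3, 4, 5, 6, 7, 10, 11, 12, 13}
Step 18: union(9, 10) -> merged; set of 9 now {0, 1, 3, 4, 5, 6, 7, 9, 10, 11, 12, 13}
Set of 11: {0, 1, 3, 4, 5, 6, 7, 9, 10, 11, 12, 13}; 4 is a member.

Answer: yes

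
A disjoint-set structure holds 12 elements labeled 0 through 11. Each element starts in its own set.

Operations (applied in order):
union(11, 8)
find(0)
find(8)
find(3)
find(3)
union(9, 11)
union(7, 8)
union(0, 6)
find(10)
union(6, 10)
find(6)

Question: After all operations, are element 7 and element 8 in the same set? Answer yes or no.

Step 1: union(11, 8) -> merged; set of 11 now {8, 11}
Step 2: find(0) -> no change; set of 0 is {0}
Step 3: find(8) -> no change; set of 8 is {8, 11}
Step 4: find(3) -> no change; set of 3 is {3}
Step 5: find(3) -> no change; set of 3 is {3}
Step 6: union(9, 11) -> merged; set of 9 now {8, 9, 11}
Step 7: union(7, 8) -> merged; set of 7 now {7, 8, 9, 11}
Step 8: union(0, 6) -> merged; set of 0 now {0, 6}
Step 9: find(10) -> no change; set of 10 is {10}
Step 10: union(6, 10) -> merged; set of 6 now {0, 6, 10}
Step 11: find(6) -> no change; set of 6 is {0, 6, 10}
Set of 7: {7, 8, 9, 11}; 8 is a member.

Answer: yes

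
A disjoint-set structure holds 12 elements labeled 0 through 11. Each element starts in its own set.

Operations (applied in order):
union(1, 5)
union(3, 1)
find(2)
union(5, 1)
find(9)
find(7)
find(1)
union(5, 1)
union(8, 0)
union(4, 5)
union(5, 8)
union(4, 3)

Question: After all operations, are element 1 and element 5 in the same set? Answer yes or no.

Answer: yes

Derivation:
Step 1: union(1, 5) -> merged; set of 1 now {1, 5}
Step 2: union(3, 1) -> merged; set of 3 now {1, 3, 5}
Step 3: find(2) -> no change; set of 2 is {2}
Step 4: union(5, 1) -> already same set; set of 5 now {1, 3, 5}
Step 5: find(9) -> no change; set of 9 is {9}
Step 6: find(7) -> no change; set of 7 is {7}
Step 7: find(1) -> no change; set of 1 is {1, 3, 5}
Step 8: union(5, 1) -> already same set; set of 5 now {1, 3, 5}
Step 9: union(8, 0) -> merged; set of 8 now {0, 8}
Step 10: union(4, 5) -> merged; set of 4 now {1, 3, 4, 5}
Step 11: union(5, 8) -> merged; set of 5 now {0, 1, 3, 4, 5, 8}
Step 12: union(4, 3) -> already same set; set of 4 now {0, 1, 3, 4, 5, 8}
Set of 1: {0, 1, 3, 4, 5, 8}; 5 is a member.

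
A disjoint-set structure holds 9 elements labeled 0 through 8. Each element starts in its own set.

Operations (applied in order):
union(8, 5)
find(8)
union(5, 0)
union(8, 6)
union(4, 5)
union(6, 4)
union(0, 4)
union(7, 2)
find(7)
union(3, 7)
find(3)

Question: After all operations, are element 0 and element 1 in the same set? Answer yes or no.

Answer: no

Derivation:
Step 1: union(8, 5) -> merged; set of 8 now {5, 8}
Step 2: find(8) -> no change; set of 8 is {5, 8}
Step 3: union(5, 0) -> merged; set of 5 now {0, 5, 8}
Step 4: union(8, 6) -> merged; set of 8 now {0, 5, 6, 8}
Step 5: union(4, 5) -> merged; set of 4 now {0, 4, 5, 6, 8}
Step 6: union(6, 4) -> already same set; set of 6 now {0, 4, 5, 6, 8}
Step 7: union(0, 4) -> already same set; set of 0 now {0, 4, 5, 6, 8}
Step 8: union(7, 2) -> merged; set of 7 now {2, 7}
Step 9: find(7) -> no change; set of 7 is {2, 7}
Step 10: union(3, 7) -> merged; set of 3 now {2, 3, 7}
Step 11: find(3) -> no change; set of 3 is {2, 3, 7}
Set of 0: {0, 4, 5, 6, 8}; 1 is not a member.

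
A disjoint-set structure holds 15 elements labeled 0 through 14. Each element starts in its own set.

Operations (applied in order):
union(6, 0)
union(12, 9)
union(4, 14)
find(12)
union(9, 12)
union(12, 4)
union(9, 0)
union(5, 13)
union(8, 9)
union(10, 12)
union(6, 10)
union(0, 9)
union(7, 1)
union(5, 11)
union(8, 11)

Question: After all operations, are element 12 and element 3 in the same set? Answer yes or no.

Answer: no

Derivation:
Step 1: union(6, 0) -> merged; set of 6 now {0, 6}
Step 2: union(12, 9) -> merged; set of 12 now {9, 12}
Step 3: union(4, 14) -> merged; set of 4 now {4, 14}
Step 4: find(12) -> no change; set of 12 is {9, 12}
Step 5: union(9, 12) -> already same set; set of 9 now {9, 12}
Step 6: union(12, 4) -> merged; set of 12 now {4, 9, 12, 14}
Step 7: union(9, 0) -> merged; set of 9 now {0, 4, 6, 9, 12, 14}
Step 8: union(5, 13) -> merged; set of 5 now {5, 13}
Step 9: union(8, 9) -> merged; set of 8 now {0, 4, 6, 8, 9, 12, 14}
Step 10: union(10, 12) -> merged; set of 10 now {0, 4, 6, 8, 9, 10, 12, 14}
Step 11: union(6, 10) -> already same set; set of 6 now {0, 4, 6, 8, 9, 10, 12, 14}
Step 12: union(0, 9) -> already same set; set of 0 now {0, 4, 6, 8, 9, 10, 12, 14}
Step 13: union(7, 1) -> merged; set of 7 now {1, 7}
Step 14: union(5, 11) -> merged; set of 5 now {5, 11, 13}
Step 15: union(8, 11) -> merged; set of 8 now {0, 4, 5, 6, 8, 9, 10, 11, 12, 13, 14}
Set of 12: {0, 4, 5, 6, 8, 9, 10, 11, 12, 13, 14}; 3 is not a member.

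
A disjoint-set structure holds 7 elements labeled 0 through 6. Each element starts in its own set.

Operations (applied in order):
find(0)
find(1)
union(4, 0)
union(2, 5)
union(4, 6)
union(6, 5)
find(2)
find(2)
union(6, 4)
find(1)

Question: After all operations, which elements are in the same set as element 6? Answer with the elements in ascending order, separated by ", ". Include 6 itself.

Answer: 0, 2, 4, 5, 6

Derivation:
Step 1: find(0) -> no change; set of 0 is {0}
Step 2: find(1) -> no change; set of 1 is {1}
Step 3: union(4, 0) -> merged; set of 4 now {0, 4}
Step 4: union(2, 5) -> merged; set of 2 now {2, 5}
Step 5: union(4, 6) -> merged; set of 4 now {0, 4, 6}
Step 6: union(6, 5) -> merged; set of 6 now {0, 2, 4, 5, 6}
Step 7: find(2) -> no change; set of 2 is {0, 2, 4, 5, 6}
Step 8: find(2) -> no change; set of 2 is {0, 2, 4, 5, 6}
Step 9: union(6, 4) -> already same set; set of 6 now {0, 2, 4, 5, 6}
Step 10: find(1) -> no change; set of 1 is {1}
Component of 6: {0, 2, 4, 5, 6}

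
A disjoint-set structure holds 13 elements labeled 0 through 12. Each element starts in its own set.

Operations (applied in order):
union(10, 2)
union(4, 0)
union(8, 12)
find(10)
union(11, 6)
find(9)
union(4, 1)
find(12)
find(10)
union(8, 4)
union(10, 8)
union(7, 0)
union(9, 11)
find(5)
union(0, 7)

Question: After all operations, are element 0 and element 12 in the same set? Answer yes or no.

Step 1: union(10, 2) -> merged; set of 10 now {2, 10}
Step 2: union(4, 0) -> merged; set of 4 now {0, 4}
Step 3: union(8, 12) -> merged; set of 8 now {8, 12}
Step 4: find(10) -> no change; set of 10 is {2, 10}
Step 5: union(11, 6) -> merged; set of 11 now {6, 11}
Step 6: find(9) -> no change; set of 9 is {9}
Step 7: union(4, 1) -> merged; set of 4 now {0, 1, 4}
Step 8: find(12) -> no change; set of 12 is {8, 12}
Step 9: find(10) -> no change; set of 10 is {2, 10}
Step 10: union(8, 4) -> merged; set of 8 now {0, 1, 4, 8, 12}
Step 11: union(10, 8) -> merged; set of 10 now {0, 1, 2, 4, 8, 10, 12}
Step 12: union(7, 0) -> merged; set of 7 now {0, 1, 2, 4, 7, 8, 10, 12}
Step 13: union(9, 11) -> merged; set of 9 now {6, 9, 11}
Step 14: find(5) -> no change; set of 5 is {5}
Step 15: union(0, 7) -> already same set; set of 0 now {0, 1, 2, 4, 7, 8, 10, 12}
Set of 0: {0, 1, 2, 4, 7, 8, 10, 12}; 12 is a member.

Answer: yes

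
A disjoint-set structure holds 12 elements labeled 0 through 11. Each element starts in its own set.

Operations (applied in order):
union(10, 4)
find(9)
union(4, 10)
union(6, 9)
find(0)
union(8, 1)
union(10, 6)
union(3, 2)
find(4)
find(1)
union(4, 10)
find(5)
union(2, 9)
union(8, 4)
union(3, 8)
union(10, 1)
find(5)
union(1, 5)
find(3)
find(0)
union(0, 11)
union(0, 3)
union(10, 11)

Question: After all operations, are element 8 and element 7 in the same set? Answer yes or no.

Step 1: union(10, 4) -> merged; set of 10 now {4, 10}
Step 2: find(9) -> no change; set of 9 is {9}
Step 3: union(4, 10) -> already same set; set of 4 now {4, 10}
Step 4: union(6, 9) -> merged; set of 6 now {6, 9}
Step 5: find(0) -> no change; set of 0 is {0}
Step 6: union(8, 1) -> merged; set of 8 now {1, 8}
Step 7: union(10, 6) -> merged; set of 10 now {4, 6, 9, 10}
Step 8: union(3, 2) -> merged; set of 3 now {2, 3}
Step 9: find(4) -> no change; set of 4 is {4, 6, 9, 10}
Step 10: find(1) -> no change; set of 1 is {1, 8}
Step 11: union(4, 10) -> already same set; set of 4 now {4, 6, 9, 10}
Step 12: find(5) -> no change; set of 5 is {5}
Step 13: union(2, 9) -> merged; set of 2 now {2, 3, 4, 6, 9, 10}
Step 14: union(8, 4) -> merged; set of 8 now {1, 2, 3, 4, 6, 8, 9, 10}
Step 15: union(3, 8) -> already same set; set of 3 now {1, 2, 3, 4, 6, 8, 9, 10}
Step 16: union(10, 1) -> already same set; set of 10 now {1, 2, 3, 4, 6, 8, 9, 10}
Step 17: find(5) -> no change; set of 5 is {5}
Step 18: union(1, 5) -> merged; set of 1 now {1, 2, 3, 4, 5, 6, 8, 9, 10}
Step 19: find(3) -> no change; set of 3 is {1, 2, 3, 4, 5, 6, 8, 9, 10}
Step 20: find(0) -> no change; set of 0 is {0}
Step 21: union(0, 11) -> merged; set of 0 now {0, 11}
Step 22: union(0, 3) -> merged; set of 0 now {0, 1, 2, 3, 4, 5, 6, 8, 9, 10, 11}
Step 23: union(10, 11) -> already same set; set of 10 now {0, 1, 2, 3, 4, 5, 6, 8, 9, 10, 11}
Set of 8: {0, 1, 2, 3, 4, 5, 6, 8, 9, 10, 11}; 7 is not a member.

Answer: no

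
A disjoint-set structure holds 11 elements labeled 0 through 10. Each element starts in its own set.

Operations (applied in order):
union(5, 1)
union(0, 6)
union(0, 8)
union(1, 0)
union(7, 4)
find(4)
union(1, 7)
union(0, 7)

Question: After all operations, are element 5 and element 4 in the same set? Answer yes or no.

Answer: yes

Derivation:
Step 1: union(5, 1) -> merged; set of 5 now {1, 5}
Step 2: union(0, 6) -> merged; set of 0 now {0, 6}
Step 3: union(0, 8) -> merged; set of 0 now {0, 6, 8}
Step 4: union(1, 0) -> merged; set of 1 now {0, 1, 5, 6, 8}
Step 5: union(7, 4) -> merged; set of 7 now {4, 7}
Step 6: find(4) -> no change; set of 4 is {4, 7}
Step 7: union(1, 7) -> merged; set of 1 now {0, 1, 4, 5, 6, 7, 8}
Step 8: union(0, 7) -> already same set; set of 0 now {0, 1, 4, 5, 6, 7, 8}
Set of 5: {0, 1, 4, 5, 6, 7, 8}; 4 is a member.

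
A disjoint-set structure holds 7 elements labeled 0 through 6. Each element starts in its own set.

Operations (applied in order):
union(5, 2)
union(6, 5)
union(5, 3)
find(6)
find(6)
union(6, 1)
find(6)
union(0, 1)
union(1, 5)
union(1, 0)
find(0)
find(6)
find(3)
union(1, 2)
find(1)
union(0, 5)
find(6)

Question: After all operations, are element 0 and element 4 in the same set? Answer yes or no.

Step 1: union(5, 2) -> merged; set of 5 now {2, 5}
Step 2: union(6, 5) -> merged; set of 6 now {2, 5, 6}
Step 3: union(5, 3) -> merged; set of 5 now {2, 3, 5, 6}
Step 4: find(6) -> no change; set of 6 is {2, 3, 5, 6}
Step 5: find(6) -> no change; set of 6 is {2, 3, 5, 6}
Step 6: union(6, 1) -> merged; set of 6 now {1, 2, 3, 5, 6}
Step 7: find(6) -> no change; set of 6 is {1, 2, 3, 5, 6}
Step 8: union(0, 1) -> merged; set of 0 now {0, 1, 2, 3, 5, 6}
Step 9: union(1, 5) -> already same set; set of 1 now {0, 1, 2, 3, 5, 6}
Step 10: union(1, 0) -> already same set; set of 1 now {0, 1, 2, 3, 5, 6}
Step 11: find(0) -> no change; set of 0 is {0, 1, 2, 3, 5, 6}
Step 12: find(6) -> no change; set of 6 is {0, 1, 2, 3, 5, 6}
Step 13: find(3) -> no change; set of 3 is {0, 1, 2, 3, 5, 6}
Step 14: union(1, 2) -> already same set; set of 1 now {0, 1, 2, 3, 5, 6}
Step 15: find(1) -> no change; set of 1 is {0, 1, 2, 3, 5, 6}
Step 16: union(0, 5) -> already same set; set of 0 now {0, 1, 2, 3, 5, 6}
Step 17: find(6) -> no change; set of 6 is {0, 1, 2, 3, 5, 6}
Set of 0: {0, 1, 2, 3, 5, 6}; 4 is not a member.

Answer: no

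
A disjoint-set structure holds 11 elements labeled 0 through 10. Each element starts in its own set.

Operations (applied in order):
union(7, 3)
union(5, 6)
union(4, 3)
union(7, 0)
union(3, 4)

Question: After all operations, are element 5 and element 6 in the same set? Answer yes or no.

Step 1: union(7, 3) -> merged; set of 7 now {3, 7}
Step 2: union(5, 6) -> merged; set of 5 now {5, 6}
Step 3: union(4, 3) -> merged; set of 4 now {3, 4, 7}
Step 4: union(7, 0) -> merged; set of 7 now {0, 3, 4, 7}
Step 5: union(3, 4) -> already same set; set of 3 now {0, 3, 4, 7}
Set of 5: {5, 6}; 6 is a member.

Answer: yes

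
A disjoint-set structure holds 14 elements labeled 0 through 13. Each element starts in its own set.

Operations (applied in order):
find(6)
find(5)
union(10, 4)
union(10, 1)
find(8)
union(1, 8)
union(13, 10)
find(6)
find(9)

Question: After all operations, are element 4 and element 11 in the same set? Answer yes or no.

Step 1: find(6) -> no change; set of 6 is {6}
Step 2: find(5) -> no change; set of 5 is {5}
Step 3: union(10, 4) -> merged; set of 10 now {4, 10}
Step 4: union(10, 1) -> merged; set of 10 now {1, 4, 10}
Step 5: find(8) -> no change; set of 8 is {8}
Step 6: union(1, 8) -> merged; set of 1 now {1, 4, 8, 10}
Step 7: union(13, 10) -> merged; set of 13 now {1, 4, 8, 10, 13}
Step 8: find(6) -> no change; set of 6 is {6}
Step 9: find(9) -> no change; set of 9 is {9}
Set of 4: {1, 4, 8, 10, 13}; 11 is not a member.

Answer: no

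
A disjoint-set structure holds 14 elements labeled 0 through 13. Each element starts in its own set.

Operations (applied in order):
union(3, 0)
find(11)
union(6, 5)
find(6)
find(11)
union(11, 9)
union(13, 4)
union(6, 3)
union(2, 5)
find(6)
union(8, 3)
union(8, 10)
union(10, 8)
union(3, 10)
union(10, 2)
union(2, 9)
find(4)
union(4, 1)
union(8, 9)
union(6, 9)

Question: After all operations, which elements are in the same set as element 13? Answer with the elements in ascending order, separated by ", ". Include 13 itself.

Step 1: union(3, 0) -> merged; set of 3 now {0, 3}
Step 2: find(11) -> no change; set of 11 is {11}
Step 3: union(6, 5) -> merged; set of 6 now {5, 6}
Step 4: find(6) -> no change; set of 6 is {5, 6}
Step 5: find(11) -> no change; set of 11 is {11}
Step 6: union(11, 9) -> merged; set of 11 now {9, 11}
Step 7: union(13, 4) -> merged; set of 13 now {4, 13}
Step 8: union(6, 3) -> merged; set of 6 now {0, 3, 5, 6}
Step 9: union(2, 5) -> merged; set of 2 now {0, 2, 3, 5, 6}
Step 10: find(6) -> no change; set of 6 is {0, 2, 3, 5, 6}
Step 11: union(8, 3) -> merged; set of 8 now {0, 2, 3, 5, 6, 8}
Step 12: union(8, 10) -> merged; set of 8 now {0, 2, 3, 5, 6, 8, 10}
Step 13: union(10, 8) -> already same set; set of 10 now {0, 2, 3, 5, 6, 8, 10}
Step 14: union(3, 10) -> already same set; set of 3 now {0, 2, 3, 5, 6, 8, 10}
Step 15: union(10, 2) -> already same set; set of 10 now {0, 2, 3, 5, 6, 8, 10}
Step 16: union(2, 9) -> merged; set of 2 now {0, 2, 3, 5, 6, 8, 9, 10, 11}
Step 17: find(4) -> no change; set of 4 is {4, 13}
Step 18: union(4, 1) -> merged; set of 4 now {1, 4, 13}
Step 19: union(8, 9) -> already same set; set of 8 now {0, 2, 3, 5, 6, 8, 9, 10, 11}
Step 20: union(6, 9) -> already same set; set of 6 now {0, 2, 3, 5, 6, 8, 9, 10, 11}
Component of 13: {1, 4, 13}

Answer: 1, 4, 13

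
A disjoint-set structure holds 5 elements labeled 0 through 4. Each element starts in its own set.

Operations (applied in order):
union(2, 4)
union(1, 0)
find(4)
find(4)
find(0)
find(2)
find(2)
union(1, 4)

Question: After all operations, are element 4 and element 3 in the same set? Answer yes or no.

Answer: no

Derivation:
Step 1: union(2, 4) -> merged; set of 2 now {2, 4}
Step 2: union(1, 0) -> merged; set of 1 now {0, 1}
Step 3: find(4) -> no change; set of 4 is {2, 4}
Step 4: find(4) -> no change; set of 4 is {2, 4}
Step 5: find(0) -> no change; set of 0 is {0, 1}
Step 6: find(2) -> no change; set of 2 is {2, 4}
Step 7: find(2) -> no change; set of 2 is {2, 4}
Step 8: union(1, 4) -> merged; set of 1 now {0, 1, 2, 4}
Set of 4: {0, 1, 2, 4}; 3 is not a member.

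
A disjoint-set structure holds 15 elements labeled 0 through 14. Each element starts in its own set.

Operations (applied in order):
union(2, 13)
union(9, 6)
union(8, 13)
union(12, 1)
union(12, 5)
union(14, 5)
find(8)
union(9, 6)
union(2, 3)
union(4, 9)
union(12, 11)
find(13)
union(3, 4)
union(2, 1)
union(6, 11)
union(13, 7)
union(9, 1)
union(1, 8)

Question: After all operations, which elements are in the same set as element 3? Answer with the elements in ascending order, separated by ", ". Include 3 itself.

Step 1: union(2, 13) -> merged; set of 2 now {2, 13}
Step 2: union(9, 6) -> merged; set of 9 now {6, 9}
Step 3: union(8, 13) -> merged; set of 8 now {2, 8, 13}
Step 4: union(12, 1) -> merged; set of 12 now {1, 12}
Step 5: union(12, 5) -> merged; set of 12 now {1, 5, 12}
Step 6: union(14, 5) -> merged; set of 14 now {1, 5, 12, 14}
Step 7: find(8) -> no change; set of 8 is {2, 8, 13}
Step 8: union(9, 6) -> already same set; set of 9 now {6, 9}
Step 9: union(2, 3) -> merged; set of 2 now {2, 3, 8, 13}
Step 10: union(4, 9) -> merged; set of 4 now {4, 6, 9}
Step 11: union(12, 11) -> merged; set of 12 now {1, 5, 11, 12, 14}
Step 12: find(13) -> no change; set of 13 is {2, 3, 8, 13}
Step 13: union(3, 4) -> merged; set of 3 now {2, 3, 4, 6, 8, 9, 13}
Step 14: union(2, 1) -> merged; set of 2 now {1, 2, 3, 4, 5, 6, 8, 9, 11, 12, 13, 14}
Step 15: union(6, 11) -> already same set; set of 6 now {1, 2, 3, 4, 5, 6, 8, 9, 11, 12, 13, 14}
Step 16: union(13, 7) -> merged; set of 13 now {1, 2, 3, 4, 5, 6, 7, 8, 9, 11, 12, 13, 14}
Step 17: union(9, 1) -> already same set; set of 9 now {1, 2, 3, 4, 5, 6, 7, 8, 9, 11, 12, 13, 14}
Step 18: union(1, 8) -> already same set; set of 1 now {1, 2, 3, 4, 5, 6, 7, 8, 9, 11, 12, 13, 14}
Component of 3: {1, 2, 3, 4, 5, 6, 7, 8, 9, 11, 12, 13, 14}

Answer: 1, 2, 3, 4, 5, 6, 7, 8, 9, 11, 12, 13, 14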